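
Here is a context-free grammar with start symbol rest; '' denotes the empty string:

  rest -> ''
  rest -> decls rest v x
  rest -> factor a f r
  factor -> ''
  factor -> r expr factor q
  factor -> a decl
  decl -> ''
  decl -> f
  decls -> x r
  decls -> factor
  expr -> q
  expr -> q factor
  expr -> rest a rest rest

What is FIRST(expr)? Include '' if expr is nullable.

expr -> q contributes {q}.
expr -> q factor contributes {q}.
From expr -> rest a rest rest: rest nullable, take FIRST(rest) ∪ {a} = { a, r, v, x }.
Union: FIRST(expr) = { a, q, r, v, x }.

{ a, q, r, v, x }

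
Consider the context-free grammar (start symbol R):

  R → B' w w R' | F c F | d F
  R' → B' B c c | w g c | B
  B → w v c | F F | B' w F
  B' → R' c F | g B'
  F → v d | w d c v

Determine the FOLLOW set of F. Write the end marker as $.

In R → F c F: add FIRST(c F) = { c }.
In R → F c F: F is at the end, add FOLLOW(R) = { $ }.
In R → d F: F is at the end, add FOLLOW(R) = { $ }.
In B → F F: add FIRST(F) = { v, w }.
In B → F F: F is at the end, add FOLLOW(B) = { $, c }.
In B → B' w F: F is at the end, add FOLLOW(B) = { $, c }.
In B' → R' c F: F is at the end, add FOLLOW(B') = { g, v, w }.
Union: FOLLOW(F) = { $, c, g, v, w }.

{ $, c, g, v, w }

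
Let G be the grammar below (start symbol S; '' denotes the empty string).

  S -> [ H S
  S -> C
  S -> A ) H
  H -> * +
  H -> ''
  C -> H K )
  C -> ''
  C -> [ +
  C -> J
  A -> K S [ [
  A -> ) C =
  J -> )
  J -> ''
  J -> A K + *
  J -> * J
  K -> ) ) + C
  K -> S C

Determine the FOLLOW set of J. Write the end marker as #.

{ #, ), *, +, =, [ }

In C -> J: J is at the end, add FOLLOW(C) = { #, ), *, +, =, [ }.
In J -> * J: J is at the end, add FOLLOW(J) = { #, ), *, +, =, [ }.
Union: FOLLOW(J) = { #, ), *, +, =, [ }.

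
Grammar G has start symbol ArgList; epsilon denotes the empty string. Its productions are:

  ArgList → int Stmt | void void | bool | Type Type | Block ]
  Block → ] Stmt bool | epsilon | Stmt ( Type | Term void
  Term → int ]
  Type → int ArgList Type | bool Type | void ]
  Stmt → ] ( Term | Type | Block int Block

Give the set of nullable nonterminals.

{ Block }

Directly nullable (have an epsilon-production): Block.
No other nonterminal has a production whose RHS symbols are all nullable.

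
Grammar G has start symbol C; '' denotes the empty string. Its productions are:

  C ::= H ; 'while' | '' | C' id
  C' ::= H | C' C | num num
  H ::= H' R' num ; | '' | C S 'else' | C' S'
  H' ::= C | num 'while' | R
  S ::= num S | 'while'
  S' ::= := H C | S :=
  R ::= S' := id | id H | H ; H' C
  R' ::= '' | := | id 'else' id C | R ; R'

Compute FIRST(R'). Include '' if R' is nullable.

R' ::= '' contributes ''.
R' ::= := contributes {:=}.
R' ::= id 'else' id C contributes {id}.
From R' ::= R ; R': add FIRST(R) = { 'while', :=, ;, id, num }.
Union: FIRST(R') = { 'while', :=, ;, id, num, '' }.

{ 'while', :=, ;, id, num, '' }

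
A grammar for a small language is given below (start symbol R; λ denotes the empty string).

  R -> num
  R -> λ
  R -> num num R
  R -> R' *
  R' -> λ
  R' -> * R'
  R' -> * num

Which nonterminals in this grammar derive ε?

Directly nullable (have an λ-production): R, R'.

{ R, R' }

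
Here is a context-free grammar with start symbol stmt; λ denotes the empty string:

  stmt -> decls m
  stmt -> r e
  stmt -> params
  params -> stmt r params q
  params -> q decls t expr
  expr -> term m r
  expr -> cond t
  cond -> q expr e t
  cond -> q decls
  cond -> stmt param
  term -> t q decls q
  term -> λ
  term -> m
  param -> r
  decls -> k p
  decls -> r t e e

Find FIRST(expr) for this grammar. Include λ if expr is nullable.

{ k, m, q, r, t }

From expr -> term m r: term nullable, take FIRST(term) ∪ {m} = { m, t }.
From expr -> cond t: add FIRST(cond) = { k, q, r }.
Union: FIRST(expr) = { k, m, q, r, t }.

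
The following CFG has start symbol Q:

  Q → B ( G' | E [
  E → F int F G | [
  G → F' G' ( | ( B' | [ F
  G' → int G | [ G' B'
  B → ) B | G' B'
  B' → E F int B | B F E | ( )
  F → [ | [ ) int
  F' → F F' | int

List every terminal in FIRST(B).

B → ) B contributes {)}.
From B → G' B': add FIRST(G') = { [, int }.
Union: FIRST(B) = { ), [, int }.

{ ), [, int }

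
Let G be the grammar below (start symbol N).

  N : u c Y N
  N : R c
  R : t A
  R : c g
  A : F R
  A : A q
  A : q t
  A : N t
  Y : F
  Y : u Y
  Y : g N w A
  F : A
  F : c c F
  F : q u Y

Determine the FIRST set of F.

{ c, q, t, u }

From F : A: add FIRST(A) = { c, q, t, u }.
F : c c F contributes {c}.
F : q u Y contributes {q}.
Union: FIRST(F) = { c, q, t, u }.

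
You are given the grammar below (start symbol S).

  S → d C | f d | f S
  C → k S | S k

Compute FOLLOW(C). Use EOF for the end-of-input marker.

In S → d C: C is at the end, add FOLLOW(S) = { EOF, k }.
Union: FOLLOW(C) = { EOF, k }.

{ EOF, k }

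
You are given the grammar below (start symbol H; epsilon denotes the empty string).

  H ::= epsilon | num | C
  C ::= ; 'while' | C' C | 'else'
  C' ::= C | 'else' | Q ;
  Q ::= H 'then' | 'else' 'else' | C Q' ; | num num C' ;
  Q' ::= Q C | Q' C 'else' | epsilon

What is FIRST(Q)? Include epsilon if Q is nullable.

{ 'else', 'then', ;, num }

From Q ::= H 'then': H nullable, take FIRST(H) ∪ {'then'} = { 'else', 'then', ;, num }.
Q ::= 'else' 'else' contributes {'else'}.
From Q ::= C Q' ;: add FIRST(C) = { 'else', 'then', ;, num }.
Q ::= num num C' ; contributes {num}.
Union: FIRST(Q) = { 'else', 'then', ;, num }.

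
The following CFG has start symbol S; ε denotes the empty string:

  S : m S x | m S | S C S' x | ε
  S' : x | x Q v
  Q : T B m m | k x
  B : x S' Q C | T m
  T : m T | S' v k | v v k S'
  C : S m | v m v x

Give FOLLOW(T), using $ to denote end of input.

{ m, v, x }

In Q : T B m m: add FIRST(B m m) = { m, v, x }.
In B : T m: add FIRST(m) = { m }.
In T : m T: T is at the end, add FOLLOW(T) = { m, v, x }.
Union: FOLLOW(T) = { m, v, x }.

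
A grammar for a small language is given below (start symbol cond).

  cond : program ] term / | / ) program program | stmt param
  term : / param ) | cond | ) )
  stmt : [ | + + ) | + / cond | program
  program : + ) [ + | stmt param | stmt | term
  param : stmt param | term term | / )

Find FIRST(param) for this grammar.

From param : stmt param: add FIRST(stmt) = { ), +, /, [ }.
From param : term term: add FIRST(term) = { ), +, /, [ }.
param : / ) contributes {/}.
Union: FIRST(param) = { ), +, /, [ }.

{ ), +, /, [ }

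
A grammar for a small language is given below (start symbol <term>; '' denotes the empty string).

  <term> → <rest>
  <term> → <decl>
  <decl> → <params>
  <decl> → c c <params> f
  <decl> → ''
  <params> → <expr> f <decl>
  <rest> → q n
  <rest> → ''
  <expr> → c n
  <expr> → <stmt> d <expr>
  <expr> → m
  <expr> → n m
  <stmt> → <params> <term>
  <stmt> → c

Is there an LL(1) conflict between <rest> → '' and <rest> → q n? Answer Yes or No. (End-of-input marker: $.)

FIRST('') = { '' } and FIRST(q n) = { q }.
The first is nullable but FOLLOW(<rest>) = { $, d } is disjoint from FIRST of the second.

No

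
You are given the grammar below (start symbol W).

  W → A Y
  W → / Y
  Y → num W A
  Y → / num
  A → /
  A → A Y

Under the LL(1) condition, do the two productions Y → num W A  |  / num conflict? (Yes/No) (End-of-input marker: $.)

No

FIRST(num W A) = { num } and FIRST(/ num) = { / }.
The FIRST sets are disjoint and neither alternative is nullable — no conflict.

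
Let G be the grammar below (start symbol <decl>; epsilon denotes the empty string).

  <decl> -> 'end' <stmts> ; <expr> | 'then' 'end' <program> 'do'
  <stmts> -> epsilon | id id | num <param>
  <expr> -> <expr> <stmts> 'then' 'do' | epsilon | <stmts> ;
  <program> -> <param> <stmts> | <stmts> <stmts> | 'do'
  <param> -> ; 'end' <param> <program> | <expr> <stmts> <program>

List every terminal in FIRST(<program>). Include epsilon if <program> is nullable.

From <program> -> <param> <stmts>: <param>, <stmts> nullable, take FIRST(<param>) ∪ FIRST(<stmts>) = { 'do', 'then', ;, id, num }; also epsilon since the whole RHS is nullable.
From <program> -> <stmts> <stmts>: <stmts>, <stmts> nullable, take FIRST(<stmts>) ∪ FIRST(<stmts>) = { id, num }; also epsilon since the whole RHS is nullable.
<program> -> 'do' contributes {'do'}.
Union: FIRST(<program>) = { 'do', 'then', ;, id, num, epsilon }.

{ 'do', 'then', ;, id, num, epsilon }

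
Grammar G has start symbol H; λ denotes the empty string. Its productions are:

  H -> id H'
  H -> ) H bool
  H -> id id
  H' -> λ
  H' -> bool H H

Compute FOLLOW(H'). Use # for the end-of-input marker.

{ #, ), bool, id }

In H -> id H': H' is at the end, add FOLLOW(H) = { #, ), bool, id }.
Union: FOLLOW(H') = { #, ), bool, id }.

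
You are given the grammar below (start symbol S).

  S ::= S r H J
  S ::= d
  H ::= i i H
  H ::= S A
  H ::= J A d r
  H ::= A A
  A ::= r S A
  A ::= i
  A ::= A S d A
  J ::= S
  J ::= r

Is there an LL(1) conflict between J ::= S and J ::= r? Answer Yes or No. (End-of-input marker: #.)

No

FIRST(S) = { d } and FIRST(r) = { r }.
The FIRST sets are disjoint and neither alternative is nullable — no conflict.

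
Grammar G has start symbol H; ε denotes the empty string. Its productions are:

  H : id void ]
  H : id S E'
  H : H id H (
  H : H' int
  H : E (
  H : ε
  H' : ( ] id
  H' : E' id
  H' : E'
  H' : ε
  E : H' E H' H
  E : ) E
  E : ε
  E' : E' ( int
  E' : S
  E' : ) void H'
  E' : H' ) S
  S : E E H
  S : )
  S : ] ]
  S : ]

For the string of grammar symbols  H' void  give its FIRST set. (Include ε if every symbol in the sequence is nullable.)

Add FIRST(H')\{ε} = { (, ), ], id, int }; H' is nullable, continue.
void is a terminal; add {void} and stop.

{ (, ), ], id, int, void }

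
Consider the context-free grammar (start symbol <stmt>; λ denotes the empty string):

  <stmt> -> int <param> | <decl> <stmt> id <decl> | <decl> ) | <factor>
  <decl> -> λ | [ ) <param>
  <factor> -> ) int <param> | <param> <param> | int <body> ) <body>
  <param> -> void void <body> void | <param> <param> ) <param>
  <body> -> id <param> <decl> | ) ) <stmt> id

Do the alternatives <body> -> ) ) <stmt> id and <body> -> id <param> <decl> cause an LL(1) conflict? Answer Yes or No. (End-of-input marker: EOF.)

FIRST() ) <stmt> id) = { ) } and FIRST(id <param> <decl>) = { id }.
The FIRST sets are disjoint and neither alternative is nullable — no conflict.

No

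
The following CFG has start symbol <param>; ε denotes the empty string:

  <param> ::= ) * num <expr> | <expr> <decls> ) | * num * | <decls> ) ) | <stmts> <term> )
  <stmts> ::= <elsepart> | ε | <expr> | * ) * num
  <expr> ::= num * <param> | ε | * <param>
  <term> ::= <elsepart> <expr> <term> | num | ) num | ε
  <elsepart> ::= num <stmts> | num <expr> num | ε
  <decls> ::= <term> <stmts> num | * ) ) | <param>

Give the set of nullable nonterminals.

{ <elsepart>, <expr>, <stmts>, <term> }

Directly nullable (have an ε-production): <stmts>, <expr>, <term>, <elsepart>.
No other nonterminal has a production whose RHS symbols are all nullable.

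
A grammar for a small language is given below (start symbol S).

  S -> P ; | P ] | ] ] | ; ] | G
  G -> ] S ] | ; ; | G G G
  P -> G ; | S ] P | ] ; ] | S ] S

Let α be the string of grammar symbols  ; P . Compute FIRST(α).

; is a terminal; add {;} and stop.

{ ; }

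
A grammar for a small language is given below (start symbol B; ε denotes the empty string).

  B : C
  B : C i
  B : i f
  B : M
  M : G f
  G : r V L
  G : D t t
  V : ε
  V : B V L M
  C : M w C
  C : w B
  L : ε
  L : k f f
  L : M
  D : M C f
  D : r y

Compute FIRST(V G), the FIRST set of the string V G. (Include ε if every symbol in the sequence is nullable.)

{ i, r, w }

Add FIRST(V)\{ε} = { i, r, w }; V is nullable, continue.
Add FIRST(G) = { r }; G is not nullable, stop.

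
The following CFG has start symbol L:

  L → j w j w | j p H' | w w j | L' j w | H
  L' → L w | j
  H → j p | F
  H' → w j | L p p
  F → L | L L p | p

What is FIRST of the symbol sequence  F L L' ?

Add FIRST(F) = { j, p, w }; F is not nullable, stop.

{ j, p, w }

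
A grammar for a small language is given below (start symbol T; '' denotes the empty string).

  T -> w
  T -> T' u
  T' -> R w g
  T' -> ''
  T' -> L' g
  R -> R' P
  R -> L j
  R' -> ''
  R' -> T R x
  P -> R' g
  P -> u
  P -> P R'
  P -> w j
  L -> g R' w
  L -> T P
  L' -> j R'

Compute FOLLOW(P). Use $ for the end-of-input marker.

In R -> R' P: P is at the end, add FOLLOW(R) = { w, x }.
In P -> P R': add FIRST(R')\{''} = { g, j, u, w }.
  Since R' is nullable, also add FOLLOW(P) = { g, j, u, w, x }.
In L -> T P: P is at the end, add FOLLOW(L) = { j }.
Union: FOLLOW(P) = { g, j, u, w, x }.

{ g, j, u, w, x }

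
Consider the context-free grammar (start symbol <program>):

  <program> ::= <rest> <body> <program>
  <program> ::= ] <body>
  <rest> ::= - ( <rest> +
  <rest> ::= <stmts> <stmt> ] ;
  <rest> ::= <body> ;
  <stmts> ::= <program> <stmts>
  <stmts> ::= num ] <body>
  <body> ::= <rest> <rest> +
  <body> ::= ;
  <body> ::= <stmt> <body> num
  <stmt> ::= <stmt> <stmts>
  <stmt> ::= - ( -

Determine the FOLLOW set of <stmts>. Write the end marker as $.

In <rest> ::= <stmts> <stmt> ] ;: add FIRST(<stmt> ] ;) = { - }.
In <stmts> ::= <program> <stmts>: <stmts> is at the end, add FOLLOW(<stmts>) = { -, ;, ], num }.
In <stmt> ::= <stmt> <stmts>: <stmts> is at the end, add FOLLOW(<stmt>) = { -, ;, ], num }.
Union: FOLLOW(<stmts>) = { -, ;, ], num }.

{ -, ;, ], num }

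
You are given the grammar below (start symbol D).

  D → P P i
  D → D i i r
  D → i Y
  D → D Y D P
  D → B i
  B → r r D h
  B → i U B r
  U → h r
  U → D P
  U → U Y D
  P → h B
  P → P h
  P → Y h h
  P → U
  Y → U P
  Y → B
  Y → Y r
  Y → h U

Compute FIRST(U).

{ h, i, r }

U → h r contributes {h}.
From U → D P: add FIRST(D) = { h, i, r }.
From U → U Y D: add FIRST(U) = { h, i, r }.
Union: FIRST(U) = { h, i, r }.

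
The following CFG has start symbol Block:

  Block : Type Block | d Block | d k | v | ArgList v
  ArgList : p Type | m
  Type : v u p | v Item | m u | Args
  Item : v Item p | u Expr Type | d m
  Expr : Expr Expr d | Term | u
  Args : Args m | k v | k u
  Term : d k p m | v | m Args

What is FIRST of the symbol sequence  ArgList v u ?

Add FIRST(ArgList) = { m, p }; ArgList is not nullable, stop.

{ m, p }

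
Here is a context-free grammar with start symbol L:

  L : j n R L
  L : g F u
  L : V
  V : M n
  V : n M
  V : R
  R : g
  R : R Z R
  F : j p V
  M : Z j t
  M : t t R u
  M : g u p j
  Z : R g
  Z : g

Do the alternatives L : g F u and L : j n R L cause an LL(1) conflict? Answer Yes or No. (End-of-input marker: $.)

FIRST(g F u) = { g } and FIRST(j n R L) = { j }.
The FIRST sets are disjoint and neither alternative is nullable — no conflict.

No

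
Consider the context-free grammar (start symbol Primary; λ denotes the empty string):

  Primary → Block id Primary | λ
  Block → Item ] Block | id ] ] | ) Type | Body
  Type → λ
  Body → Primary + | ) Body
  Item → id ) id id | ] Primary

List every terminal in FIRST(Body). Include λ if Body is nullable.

From Body → Primary +: Primary nullable, take FIRST(Primary) ∪ {+} = { ), +, ], id }.
Body → ) Body contributes {)}.
Union: FIRST(Body) = { ), +, ], id }.

{ ), +, ], id }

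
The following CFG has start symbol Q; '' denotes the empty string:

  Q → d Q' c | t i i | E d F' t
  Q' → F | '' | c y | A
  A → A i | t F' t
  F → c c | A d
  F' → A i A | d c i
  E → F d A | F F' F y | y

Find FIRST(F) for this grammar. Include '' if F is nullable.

{ c, t }

F → c c contributes {c}.
From F → A d: add FIRST(A) = { t }.
Union: FIRST(F) = { c, t }.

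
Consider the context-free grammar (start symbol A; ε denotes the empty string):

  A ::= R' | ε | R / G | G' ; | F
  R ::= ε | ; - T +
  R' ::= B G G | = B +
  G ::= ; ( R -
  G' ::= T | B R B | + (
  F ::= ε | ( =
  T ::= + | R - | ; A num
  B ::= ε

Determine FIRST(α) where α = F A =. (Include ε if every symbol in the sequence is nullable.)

Add FIRST(F)\{ε} = { ( }; F is nullable, continue.
Add FIRST(A)\{ε} = { (, +, -, /, ;, = }; A is nullable, continue.
= is a terminal; add {=} and stop.

{ (, +, -, /, ;, = }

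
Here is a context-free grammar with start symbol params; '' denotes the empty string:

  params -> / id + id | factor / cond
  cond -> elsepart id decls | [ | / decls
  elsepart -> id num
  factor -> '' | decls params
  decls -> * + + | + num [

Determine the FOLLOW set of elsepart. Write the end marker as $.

{ id }

In cond -> elsepart id decls: add FIRST(id decls) = { id }.
Union: FOLLOW(elsepart) = { id }.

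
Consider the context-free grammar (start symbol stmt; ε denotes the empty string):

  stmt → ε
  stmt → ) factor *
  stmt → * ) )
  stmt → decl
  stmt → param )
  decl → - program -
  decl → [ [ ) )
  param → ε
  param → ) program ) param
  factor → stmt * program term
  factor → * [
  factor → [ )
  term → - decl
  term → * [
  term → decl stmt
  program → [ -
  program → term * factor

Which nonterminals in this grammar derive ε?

{ param, stmt }

Directly nullable (have an ε-production): stmt, param.
No other nonterminal has a production whose RHS symbols are all nullable.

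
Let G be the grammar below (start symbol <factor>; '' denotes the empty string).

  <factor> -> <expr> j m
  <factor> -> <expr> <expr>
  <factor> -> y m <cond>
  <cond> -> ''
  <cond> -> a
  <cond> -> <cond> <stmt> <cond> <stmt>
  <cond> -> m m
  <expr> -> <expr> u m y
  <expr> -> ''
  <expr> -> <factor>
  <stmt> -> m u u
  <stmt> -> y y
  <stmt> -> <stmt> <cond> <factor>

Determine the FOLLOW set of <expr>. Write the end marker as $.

{ $, a, j, m, u, y }

In <factor> -> <expr> j m: add FIRST(j m) = { j }.
In <factor> -> <expr> <expr>: add FIRST(<expr>)\{''} = { j, u, y }.
  Since <expr> is nullable, also add FOLLOW(<factor>) = { $, a, j, m, u, y }.
In <factor> -> <expr> <expr>: <expr> is at the end, add FOLLOW(<factor>) = { $, a, j, m, u, y }.
In <expr> -> <expr> u m y: add FIRST(u m y) = { u }.
Union: FOLLOW(<expr>) = { $, a, j, m, u, y }.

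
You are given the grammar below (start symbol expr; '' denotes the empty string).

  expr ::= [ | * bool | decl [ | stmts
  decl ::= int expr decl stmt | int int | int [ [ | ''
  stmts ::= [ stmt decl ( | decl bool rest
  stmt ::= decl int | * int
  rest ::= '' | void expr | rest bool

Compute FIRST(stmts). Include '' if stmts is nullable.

{ [, bool, int }

stmts ::= [ stmt decl ( contributes {[}.
From stmts ::= decl bool rest: decl nullable, take FIRST(decl) ∪ {bool} = { bool, int }.
Union: FIRST(stmts) = { [, bool, int }.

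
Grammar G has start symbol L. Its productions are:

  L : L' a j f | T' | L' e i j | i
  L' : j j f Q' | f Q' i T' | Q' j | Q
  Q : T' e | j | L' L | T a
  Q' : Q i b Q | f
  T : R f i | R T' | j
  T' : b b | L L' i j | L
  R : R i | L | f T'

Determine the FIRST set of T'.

{ b, f, i, j }

T' : b b contributes {b}.
From T' : L L' i j: add FIRST(L) = { b, f, i, j }.
From T' : L: add FIRST(L) = { b, f, i, j }.
Union: FIRST(T') = { b, f, i, j }.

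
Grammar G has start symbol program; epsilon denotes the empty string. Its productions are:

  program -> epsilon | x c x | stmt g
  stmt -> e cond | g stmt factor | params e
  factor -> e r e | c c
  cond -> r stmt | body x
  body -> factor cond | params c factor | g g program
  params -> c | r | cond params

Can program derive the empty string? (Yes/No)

program has an epsilon-production, so program ⇒ epsilon.

Yes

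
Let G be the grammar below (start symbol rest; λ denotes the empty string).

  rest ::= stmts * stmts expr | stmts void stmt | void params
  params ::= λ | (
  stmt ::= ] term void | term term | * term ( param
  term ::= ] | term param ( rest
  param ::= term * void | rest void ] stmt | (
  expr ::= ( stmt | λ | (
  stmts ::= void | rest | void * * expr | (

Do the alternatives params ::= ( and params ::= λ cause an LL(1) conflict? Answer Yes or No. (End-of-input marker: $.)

Yes

FIRST(() = { ( } and FIRST(λ) = { λ }.
The second alternative is nullable and FOLLOW(params) = { $, (, *, ], void } shares ( with FIRST of the first — conflict.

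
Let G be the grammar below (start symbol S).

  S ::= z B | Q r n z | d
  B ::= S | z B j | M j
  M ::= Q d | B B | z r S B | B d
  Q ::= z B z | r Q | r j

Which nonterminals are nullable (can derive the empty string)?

{ } (none)

No nonterminal has an empty production or an RHS whose symbols are all nullable.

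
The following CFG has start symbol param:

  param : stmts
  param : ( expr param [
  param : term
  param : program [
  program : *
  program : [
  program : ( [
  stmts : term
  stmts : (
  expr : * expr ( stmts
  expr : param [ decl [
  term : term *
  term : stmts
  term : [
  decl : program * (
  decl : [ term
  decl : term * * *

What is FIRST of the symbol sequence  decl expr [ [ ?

{ (, *, [ }

Add FIRST(decl) = { (, *, [ }; decl is not nullable, stop.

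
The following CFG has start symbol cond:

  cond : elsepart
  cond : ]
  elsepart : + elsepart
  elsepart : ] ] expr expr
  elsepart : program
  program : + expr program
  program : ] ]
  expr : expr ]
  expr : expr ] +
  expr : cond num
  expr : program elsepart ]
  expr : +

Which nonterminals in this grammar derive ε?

No nonterminal has an empty production or an RHS whose symbols are all nullable.

{ } (none)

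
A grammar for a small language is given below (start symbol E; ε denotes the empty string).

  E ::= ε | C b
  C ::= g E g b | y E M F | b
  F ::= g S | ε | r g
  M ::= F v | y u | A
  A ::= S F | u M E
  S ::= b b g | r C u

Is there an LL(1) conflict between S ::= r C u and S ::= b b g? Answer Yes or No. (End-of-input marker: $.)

No

FIRST(r C u) = { r } and FIRST(b b g) = { b }.
The FIRST sets are disjoint and neither alternative is nullable — no conflict.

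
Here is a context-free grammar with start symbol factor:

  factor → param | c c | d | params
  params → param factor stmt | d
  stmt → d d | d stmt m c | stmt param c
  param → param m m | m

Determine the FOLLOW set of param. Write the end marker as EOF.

{ EOF, c, d, m }

In factor → param: param is at the end, add FOLLOW(factor) = { EOF, d }.
In params → param factor stmt: add FIRST(factor stmt) = { c, d, m }.
In stmt → stmt param c: add FIRST(c) = { c }.
In param → param m m: add FIRST(m m) = { m }.
Union: FOLLOW(param) = { EOF, c, d, m }.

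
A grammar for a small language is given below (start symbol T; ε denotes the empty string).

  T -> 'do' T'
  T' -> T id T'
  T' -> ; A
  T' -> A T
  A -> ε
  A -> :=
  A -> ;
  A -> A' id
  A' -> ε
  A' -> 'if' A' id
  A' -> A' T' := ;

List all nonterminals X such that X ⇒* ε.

Directly nullable (have an ε-production): A, A'.
No other nonterminal has a production whose RHS symbols are all nullable.

{ A, A' }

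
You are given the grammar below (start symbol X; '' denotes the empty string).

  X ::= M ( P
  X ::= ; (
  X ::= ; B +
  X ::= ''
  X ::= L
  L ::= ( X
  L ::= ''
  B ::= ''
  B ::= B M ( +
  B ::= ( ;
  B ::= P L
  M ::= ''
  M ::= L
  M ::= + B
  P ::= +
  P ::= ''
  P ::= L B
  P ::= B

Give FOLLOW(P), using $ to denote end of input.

In X ::= M ( P: P is at the end, add FOLLOW(X) = { $, (, + }.
In B ::= P L: add FIRST(L)\{''} = { ( }.
  Since L is nullable, also add FOLLOW(B) = { $, (, + }.
Union: FOLLOW(P) = { $, (, + }.

{ $, (, + }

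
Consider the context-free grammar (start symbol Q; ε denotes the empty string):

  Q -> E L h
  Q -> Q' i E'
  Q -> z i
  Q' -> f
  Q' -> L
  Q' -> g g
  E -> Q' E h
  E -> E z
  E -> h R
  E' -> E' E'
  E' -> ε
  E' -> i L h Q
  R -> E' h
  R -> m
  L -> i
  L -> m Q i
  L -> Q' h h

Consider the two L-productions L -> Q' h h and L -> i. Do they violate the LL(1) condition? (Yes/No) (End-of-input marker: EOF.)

FIRST(Q' h h) = { f, g, i, m } and FIRST(i) = { i }.
Both contain i, so the two alternatives are not disjoint — LL(1) conflict.

Yes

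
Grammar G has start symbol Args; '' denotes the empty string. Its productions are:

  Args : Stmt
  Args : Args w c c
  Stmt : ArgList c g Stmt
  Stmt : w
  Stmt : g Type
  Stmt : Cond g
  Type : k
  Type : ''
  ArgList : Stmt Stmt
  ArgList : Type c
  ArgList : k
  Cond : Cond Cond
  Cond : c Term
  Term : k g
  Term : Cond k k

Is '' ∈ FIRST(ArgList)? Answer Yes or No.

Nullable nonterminals: Type.
No production of ArgList has an RHS whose symbols are all nullable, so ArgList is not nullable.

No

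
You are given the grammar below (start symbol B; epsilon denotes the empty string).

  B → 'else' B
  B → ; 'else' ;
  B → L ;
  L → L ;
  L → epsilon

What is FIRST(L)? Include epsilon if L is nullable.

From L → L ;: L nullable, take FIRST(L) ∪ {;} = { ; }.
L → epsilon contributes epsilon.
Union: FIRST(L) = { ;, epsilon }.

{ ;, epsilon }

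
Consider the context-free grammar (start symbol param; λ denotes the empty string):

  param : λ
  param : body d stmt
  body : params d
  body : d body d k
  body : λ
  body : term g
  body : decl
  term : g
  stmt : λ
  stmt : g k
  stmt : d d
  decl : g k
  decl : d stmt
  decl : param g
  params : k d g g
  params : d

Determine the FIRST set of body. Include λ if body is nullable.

From body : params d: add FIRST(params) = { d, k }.
body : d body d k contributes {d}.
body : λ contributes λ.
From body : term g: add FIRST(term) = { g }.
From body : decl: add FIRST(decl) = { d, g, k }.
Union: FIRST(body) = { d, g, k, λ }.

{ d, g, k, λ }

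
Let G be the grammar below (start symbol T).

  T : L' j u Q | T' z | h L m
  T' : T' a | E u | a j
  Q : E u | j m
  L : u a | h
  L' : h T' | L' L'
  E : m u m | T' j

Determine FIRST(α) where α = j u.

{ j }

j is a terminal; add {j} and stop.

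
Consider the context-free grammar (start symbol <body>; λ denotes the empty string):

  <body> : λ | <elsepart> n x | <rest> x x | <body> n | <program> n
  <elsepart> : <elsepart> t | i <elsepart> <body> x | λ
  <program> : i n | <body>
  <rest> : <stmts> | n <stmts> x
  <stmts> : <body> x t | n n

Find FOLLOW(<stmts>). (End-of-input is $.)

In <rest> : <stmts>: <stmts> is at the end, add FOLLOW(<rest>) = { x }.
In <rest> : n <stmts> x: add FIRST(x) = { x }.
Union: FOLLOW(<stmts>) = { x }.

{ x }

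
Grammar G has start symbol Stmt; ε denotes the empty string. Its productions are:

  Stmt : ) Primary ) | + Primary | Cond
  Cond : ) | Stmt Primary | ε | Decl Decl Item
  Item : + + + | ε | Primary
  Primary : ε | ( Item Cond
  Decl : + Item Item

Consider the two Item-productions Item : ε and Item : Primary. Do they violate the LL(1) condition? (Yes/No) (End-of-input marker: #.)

Yes

FIRST(ε) = { ε } and FIRST(Primary) = { (, ε }.
Both alternatives are nullable, violating the LL(1) condition.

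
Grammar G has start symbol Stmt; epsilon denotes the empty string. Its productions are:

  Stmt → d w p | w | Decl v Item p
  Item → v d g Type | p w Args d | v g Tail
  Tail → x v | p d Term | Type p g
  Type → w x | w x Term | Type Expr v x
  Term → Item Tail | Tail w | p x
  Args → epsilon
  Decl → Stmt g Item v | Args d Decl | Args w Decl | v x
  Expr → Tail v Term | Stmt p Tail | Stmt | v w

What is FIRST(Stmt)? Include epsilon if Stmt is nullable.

Stmt → d w p contributes {d}.
Stmt → w contributes {w}.
From Stmt → Decl v Item p: add FIRST(Decl) = { d, v, w }.
Union: FIRST(Stmt) = { d, v, w }.

{ d, v, w }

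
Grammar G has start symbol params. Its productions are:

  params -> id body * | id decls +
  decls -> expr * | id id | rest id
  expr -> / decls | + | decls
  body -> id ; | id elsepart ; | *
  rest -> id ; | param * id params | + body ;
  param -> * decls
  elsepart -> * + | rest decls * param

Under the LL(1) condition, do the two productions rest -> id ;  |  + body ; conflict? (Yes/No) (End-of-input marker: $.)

No

FIRST(id ;) = { id } and FIRST(+ body ;) = { + }.
The FIRST sets are disjoint and neither alternative is nullable — no conflict.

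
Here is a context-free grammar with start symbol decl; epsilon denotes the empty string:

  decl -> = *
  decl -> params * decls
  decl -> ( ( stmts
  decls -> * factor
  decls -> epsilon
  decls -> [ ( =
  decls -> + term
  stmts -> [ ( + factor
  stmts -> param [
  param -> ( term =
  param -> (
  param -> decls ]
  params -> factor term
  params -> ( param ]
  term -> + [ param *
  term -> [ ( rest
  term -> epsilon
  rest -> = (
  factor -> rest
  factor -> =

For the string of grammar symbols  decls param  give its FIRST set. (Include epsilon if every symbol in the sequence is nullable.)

Add FIRST(decls)\{epsilon} = { *, +, [ }; decls is nullable, continue.
Add FIRST(param) = { (, *, +, [, ] }; param is not nullable, stop.

{ (, *, +, [, ] }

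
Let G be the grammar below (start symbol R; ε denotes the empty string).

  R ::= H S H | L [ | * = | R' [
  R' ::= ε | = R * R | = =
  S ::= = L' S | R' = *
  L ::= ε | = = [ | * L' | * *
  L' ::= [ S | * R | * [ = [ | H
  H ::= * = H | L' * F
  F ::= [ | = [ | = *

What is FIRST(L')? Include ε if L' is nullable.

L' ::= [ S contributes {[}.
L' ::= * R contributes {*}.
L' ::= * [ = [ contributes {*}.
From L' ::= H: add FIRST(H) = { *, [ }.
Union: FIRST(L') = { *, [ }.

{ *, [ }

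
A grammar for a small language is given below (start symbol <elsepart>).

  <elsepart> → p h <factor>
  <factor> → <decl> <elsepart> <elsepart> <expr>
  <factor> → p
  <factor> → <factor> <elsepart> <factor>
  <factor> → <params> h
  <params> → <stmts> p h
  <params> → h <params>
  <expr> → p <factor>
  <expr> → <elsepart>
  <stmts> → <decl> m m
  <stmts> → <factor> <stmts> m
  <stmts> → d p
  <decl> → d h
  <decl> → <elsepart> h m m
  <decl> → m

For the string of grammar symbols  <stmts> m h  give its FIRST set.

Add FIRST(<stmts>) = { d, h, m, p }; <stmts> is not nullable, stop.

{ d, h, m, p }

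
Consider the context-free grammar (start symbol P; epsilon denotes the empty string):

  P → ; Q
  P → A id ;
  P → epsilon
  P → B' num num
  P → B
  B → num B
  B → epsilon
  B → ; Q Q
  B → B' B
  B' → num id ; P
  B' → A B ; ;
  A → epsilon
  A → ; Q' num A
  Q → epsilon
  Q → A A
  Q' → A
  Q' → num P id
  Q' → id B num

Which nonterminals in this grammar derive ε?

Directly nullable (have an epsilon-production): P, B, A, Q.
Q' → A with every symbol nullable, so Q' is nullable.
No other nonterminal has a production whose RHS symbols are all nullable.

{ A, B, P, Q, Q' }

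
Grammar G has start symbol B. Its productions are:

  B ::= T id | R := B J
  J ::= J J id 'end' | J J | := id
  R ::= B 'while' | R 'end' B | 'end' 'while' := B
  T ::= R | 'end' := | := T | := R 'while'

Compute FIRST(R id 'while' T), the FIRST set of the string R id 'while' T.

Add FIRST(R) = { 'end', := }; R is not nullable, stop.

{ 'end', := }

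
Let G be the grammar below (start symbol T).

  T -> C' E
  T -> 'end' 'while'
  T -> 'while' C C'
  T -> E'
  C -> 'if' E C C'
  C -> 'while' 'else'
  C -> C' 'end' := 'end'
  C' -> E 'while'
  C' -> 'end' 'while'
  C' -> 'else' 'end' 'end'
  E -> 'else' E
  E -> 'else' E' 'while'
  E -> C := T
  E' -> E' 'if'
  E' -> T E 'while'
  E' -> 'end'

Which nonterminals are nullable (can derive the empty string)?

No nonterminal has an empty production or an RHS whose symbols are all nullable.

{ } (none)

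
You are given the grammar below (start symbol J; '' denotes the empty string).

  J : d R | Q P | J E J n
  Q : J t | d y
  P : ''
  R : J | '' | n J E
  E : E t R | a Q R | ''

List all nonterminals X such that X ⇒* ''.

Directly nullable (have an ''-production): P, R, E.
No other nonterminal has a production whose RHS symbols are all nullable.

{ E, P, R }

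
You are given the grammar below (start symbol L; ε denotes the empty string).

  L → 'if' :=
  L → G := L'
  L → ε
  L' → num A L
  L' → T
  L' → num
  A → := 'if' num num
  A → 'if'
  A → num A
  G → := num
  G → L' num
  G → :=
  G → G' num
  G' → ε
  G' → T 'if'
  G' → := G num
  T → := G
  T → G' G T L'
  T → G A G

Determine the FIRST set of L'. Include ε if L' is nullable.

L' → num A L contributes {num}.
From L' → T: add FIRST(T) = { :=, num }.
L' → num contributes {num}.
Union: FIRST(L') = { :=, num }.

{ :=, num }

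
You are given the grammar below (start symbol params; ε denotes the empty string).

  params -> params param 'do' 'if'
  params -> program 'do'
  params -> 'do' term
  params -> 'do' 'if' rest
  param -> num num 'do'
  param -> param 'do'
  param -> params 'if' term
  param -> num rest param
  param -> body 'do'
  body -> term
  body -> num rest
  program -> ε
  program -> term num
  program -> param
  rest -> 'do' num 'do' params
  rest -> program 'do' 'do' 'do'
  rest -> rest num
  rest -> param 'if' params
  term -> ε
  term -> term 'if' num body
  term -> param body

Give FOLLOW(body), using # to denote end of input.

In param -> body 'do': add FIRST('do') = { 'do' }.
In term -> term 'if' num body: body is at the end, add FOLLOW(term) = { #, 'do', 'if', num }.
In term -> param body: body is at the end, add FOLLOW(term) = { #, 'do', 'if', num }.
Union: FOLLOW(body) = { #, 'do', 'if', num }.

{ #, 'do', 'if', num }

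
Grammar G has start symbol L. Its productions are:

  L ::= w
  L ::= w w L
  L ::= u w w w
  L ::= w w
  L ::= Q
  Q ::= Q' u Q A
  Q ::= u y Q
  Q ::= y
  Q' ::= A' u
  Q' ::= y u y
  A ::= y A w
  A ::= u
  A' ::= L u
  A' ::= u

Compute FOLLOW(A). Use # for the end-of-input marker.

{ #, u, w, y }

In Q ::= Q' u Q A: A is at the end, add FOLLOW(Q) = { #, u, y }.
In A ::= y A w: add FIRST(w) = { w }.
Union: FOLLOW(A) = { #, u, w, y }.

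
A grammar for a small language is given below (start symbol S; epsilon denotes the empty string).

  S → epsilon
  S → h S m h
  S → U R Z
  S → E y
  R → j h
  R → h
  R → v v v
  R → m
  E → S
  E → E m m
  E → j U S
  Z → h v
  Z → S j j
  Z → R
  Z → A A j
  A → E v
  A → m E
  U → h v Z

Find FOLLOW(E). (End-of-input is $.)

{ h, j, m, v, y }

In S → E y: add FIRST(y) = { y }.
In E → E m m: add FIRST(m m) = { m }.
In A → E v: add FIRST(v) = { v }.
In A → m E: E is at the end, add FOLLOW(A) = { h, j, m, v, y }.
Union: FOLLOW(E) = { h, j, m, v, y }.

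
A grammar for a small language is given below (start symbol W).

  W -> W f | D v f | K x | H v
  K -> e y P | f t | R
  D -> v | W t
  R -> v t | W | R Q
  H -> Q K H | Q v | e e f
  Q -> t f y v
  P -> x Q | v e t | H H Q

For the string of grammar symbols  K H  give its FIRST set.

Add FIRST(K) = { e, f, t, v }; K is not nullable, stop.

{ e, f, t, v }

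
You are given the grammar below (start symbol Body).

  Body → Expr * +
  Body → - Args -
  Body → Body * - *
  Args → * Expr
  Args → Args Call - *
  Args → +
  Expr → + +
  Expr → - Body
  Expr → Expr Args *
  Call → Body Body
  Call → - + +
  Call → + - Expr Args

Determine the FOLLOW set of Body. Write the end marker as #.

Body is the start symbol, so # ∈ FOLLOW(Body).
In Body → Body * - *: add FIRST(* - *) = { * }.
In Expr → - Body: Body is at the end, add FOLLOW(Expr) = { *, +, - }.
In Call → Body Body: add FIRST(Body) = { +, - }.
In Call → Body Body: Body is at the end, add FOLLOW(Call) = { - }.
Union: FOLLOW(Body) = { #, *, +, - }.

{ #, *, +, - }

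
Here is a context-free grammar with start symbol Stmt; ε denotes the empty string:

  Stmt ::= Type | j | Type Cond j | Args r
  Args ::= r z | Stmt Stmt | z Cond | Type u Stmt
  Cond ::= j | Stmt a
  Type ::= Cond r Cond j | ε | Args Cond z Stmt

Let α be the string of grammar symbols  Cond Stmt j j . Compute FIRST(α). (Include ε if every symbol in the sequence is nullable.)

Add FIRST(Cond) = { a, j, r, u, z }; Cond is not nullable, stop.

{ a, j, r, u, z }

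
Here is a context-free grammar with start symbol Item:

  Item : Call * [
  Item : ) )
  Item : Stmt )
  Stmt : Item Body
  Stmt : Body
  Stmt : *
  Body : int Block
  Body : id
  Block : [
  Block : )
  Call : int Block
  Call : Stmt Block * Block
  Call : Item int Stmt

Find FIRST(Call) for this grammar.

{ ), *, id, int }

Call : int Block contributes {int}.
From Call : Stmt Block * Block: add FIRST(Stmt) = { ), *, id, int }.
From Call : Item int Stmt: add FIRST(Item) = { ), *, id, int }.
Union: FIRST(Call) = { ), *, id, int }.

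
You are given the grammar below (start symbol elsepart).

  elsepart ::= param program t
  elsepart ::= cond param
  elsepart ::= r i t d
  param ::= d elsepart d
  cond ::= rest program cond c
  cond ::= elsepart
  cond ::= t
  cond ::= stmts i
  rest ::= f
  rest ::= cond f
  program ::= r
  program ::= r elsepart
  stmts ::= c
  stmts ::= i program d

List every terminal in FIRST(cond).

From cond ::= rest program cond c: add FIRST(rest) = { c, d, f, i, r, t }.
From cond ::= elsepart: add FIRST(elsepart) = { c, d, f, i, r, t }.
cond ::= t contributes {t}.
From cond ::= stmts i: add FIRST(stmts) = { c, i }.
Union: FIRST(cond) = { c, d, f, i, r, t }.

{ c, d, f, i, r, t }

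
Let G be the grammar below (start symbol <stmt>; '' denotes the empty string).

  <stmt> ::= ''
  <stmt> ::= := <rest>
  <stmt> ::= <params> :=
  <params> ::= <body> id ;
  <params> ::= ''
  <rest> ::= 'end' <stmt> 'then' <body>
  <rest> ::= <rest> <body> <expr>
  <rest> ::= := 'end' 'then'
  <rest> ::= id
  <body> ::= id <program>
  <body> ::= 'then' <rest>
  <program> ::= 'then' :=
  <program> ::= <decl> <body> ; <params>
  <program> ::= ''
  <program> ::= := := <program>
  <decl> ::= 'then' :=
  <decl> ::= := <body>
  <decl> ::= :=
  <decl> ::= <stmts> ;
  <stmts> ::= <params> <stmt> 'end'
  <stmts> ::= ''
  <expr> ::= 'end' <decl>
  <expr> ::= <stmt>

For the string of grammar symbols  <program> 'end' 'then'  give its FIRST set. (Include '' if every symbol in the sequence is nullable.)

Add FIRST(<program>)\{''} = { 'end', 'then', :=, ;, id }; <program> is nullable, continue.
'end' is a terminal; add {'end'} and stop.

{ 'end', 'then', :=, ;, id }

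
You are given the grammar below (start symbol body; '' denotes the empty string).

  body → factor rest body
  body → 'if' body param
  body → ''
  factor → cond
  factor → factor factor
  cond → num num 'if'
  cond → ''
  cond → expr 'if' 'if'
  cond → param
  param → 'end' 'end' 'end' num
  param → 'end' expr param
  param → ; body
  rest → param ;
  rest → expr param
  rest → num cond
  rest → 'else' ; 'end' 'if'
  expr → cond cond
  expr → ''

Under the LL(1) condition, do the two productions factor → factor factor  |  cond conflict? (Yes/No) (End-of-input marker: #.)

Yes

FIRST(factor factor) = { 'end', 'if', ;, num, '' } and FIRST(cond) = { 'end', 'if', ;, num, '' }.
Both contain 'end', so the two alternatives are not disjoint — LL(1) conflict.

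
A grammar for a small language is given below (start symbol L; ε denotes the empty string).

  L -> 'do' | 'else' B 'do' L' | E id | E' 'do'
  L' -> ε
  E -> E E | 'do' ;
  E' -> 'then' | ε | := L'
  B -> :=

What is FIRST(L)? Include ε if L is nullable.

L -> 'do' contributes {'do'}.
L -> 'else' B 'do' L' contributes {'else'}.
From L -> E id: add FIRST(E) = { 'do' }.
From L -> E' 'do': E' nullable, take FIRST(E') ∪ {'do'} = { 'do', 'then', := }.
Union: FIRST(L) = { 'do', 'else', 'then', := }.

{ 'do', 'else', 'then', := }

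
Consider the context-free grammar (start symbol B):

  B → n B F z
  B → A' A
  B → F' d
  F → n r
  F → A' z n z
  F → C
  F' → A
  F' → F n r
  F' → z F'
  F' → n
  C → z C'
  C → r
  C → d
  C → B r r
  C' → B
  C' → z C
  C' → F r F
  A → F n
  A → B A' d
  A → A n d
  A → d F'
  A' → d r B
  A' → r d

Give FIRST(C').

From C' → B: add FIRST(B) = { d, n, r, z }.
C' → z C contributes {z}.
From C' → F r F: add FIRST(F) = { d, n, r, z }.
Union: FIRST(C') = { d, n, r, z }.

{ d, n, r, z }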